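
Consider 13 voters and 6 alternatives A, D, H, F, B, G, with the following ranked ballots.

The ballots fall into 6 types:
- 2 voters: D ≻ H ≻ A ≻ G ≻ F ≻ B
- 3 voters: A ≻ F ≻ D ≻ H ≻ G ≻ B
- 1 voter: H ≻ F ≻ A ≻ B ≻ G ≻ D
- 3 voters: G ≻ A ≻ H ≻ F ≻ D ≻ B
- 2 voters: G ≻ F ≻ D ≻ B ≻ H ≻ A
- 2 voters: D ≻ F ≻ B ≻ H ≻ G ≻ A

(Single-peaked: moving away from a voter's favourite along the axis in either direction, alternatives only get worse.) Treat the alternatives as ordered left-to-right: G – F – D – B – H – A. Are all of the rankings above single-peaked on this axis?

Axis positions: G=1, F=2, D=3, B=4, H=5, A=6.
Type 1: ranking walks positions 3-5-6-1-2-4; H is ranked above B even though B lies between H and the peak D on the axis — preferences dip and rise again. Not single-peaked.
Type 2: ranking walks positions 6-2-3-5-1-4; F is ranked above H even though H lies between F and the peak A on the axis — preferences dip and rise again. Not single-peaked.
Type 3: ranking walks positions 5-2-6-4-1-3; F is ranked above B even though B lies between F and the peak H on the axis — preferences dip and rise again. Not single-peaked.
Type 4: ranking walks positions 1-6-5-2-3-4; A is ranked above F even though F lies between A and the peak G on the axis — preferences dip and rise again. Not single-peaked.
Type 5 (peak G at position 1): ranking walks positions 1-2-3-4-5-6, expanding outward from the peak — single-peaked.
Type 6 (peak D at position 3): ranking walks positions 3-2-4-5-1-6, expanding outward from the peak — single-peaked.
Type 1 violates single-peakedness, so the profile is not single-peaked on this axis.

no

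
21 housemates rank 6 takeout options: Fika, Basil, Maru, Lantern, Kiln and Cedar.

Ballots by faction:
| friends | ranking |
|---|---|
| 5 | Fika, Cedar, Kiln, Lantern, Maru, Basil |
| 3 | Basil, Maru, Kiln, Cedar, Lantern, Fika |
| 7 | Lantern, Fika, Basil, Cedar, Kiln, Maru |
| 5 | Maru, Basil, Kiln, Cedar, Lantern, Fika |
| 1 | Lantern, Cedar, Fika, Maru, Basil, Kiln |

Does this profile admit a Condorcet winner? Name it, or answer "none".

none

Check each pair by majority over 21 ballots:
Fika vs Basil: Fika wins 13–8.
Fika vs Maru: Fika wins 13–8.
Fika–Lantern: Lantern 16–5.
Fika vs Kiln: Fika wins 13–8.
Fika vs Cedar: Fika wins 12–9.
Basil vs Maru: Maru, 11–10.
Basil vs Lantern: Lantern wins 13–8.
Basil vs Kiln: Basil wins 16–5.
Basil vs Cedar: Basil wins 15–6.
Maru vs Lantern: Lantern, 13–8.
Maru–Kiln: Kiln 12–9.
Maru vs Cedar: Cedar, 13–8.
Lantern vs Kiln: Kiln, 13–8.
Lantern vs Cedar: Cedar wins 13–8.
Kiln–Cedar: Cedar 13–8.
No restaurant is unbeaten: Fika loses to Lantern; Basil loses to Fika; Maru loses to Fika; Lantern loses to Kiln; Kiln loses to Fika; Cedar loses to Fika. In particular Fika beats Kiln beats Lantern beats Fika is a majority cycle — no Condorcet winner exists.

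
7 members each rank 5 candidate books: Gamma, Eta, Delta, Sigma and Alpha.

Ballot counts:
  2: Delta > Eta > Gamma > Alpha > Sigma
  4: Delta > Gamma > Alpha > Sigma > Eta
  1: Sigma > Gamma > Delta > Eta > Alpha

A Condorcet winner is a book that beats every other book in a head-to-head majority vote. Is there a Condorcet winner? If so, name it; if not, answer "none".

Pairwise majorities:
Gamma vs Eta: Gamma wins 5–2.
Gamma vs Delta: 1 for Gamma, 6 for Delta — Delta by 6–1.
Gamma vs Sigma: Gamma, 6–1.
Gamma vs Alpha: 2+4+1 = 7 for Gamma, 0 for Alpha — Gamma by 7–0.
Eta vs Delta: 0 to 7, Delta.
Eta vs Sigma: Sigma, 5–2.
Eta vs Alpha: Alpha, 4–3.
Delta vs Sigma: Delta wins 6–1.
Delta vs Alpha: 7 to 0, Delta.
Sigma vs Alpha: 1 to 6, Alpha.
Delta defeats every rival head-to-head and is the Condorcet winner.

Delta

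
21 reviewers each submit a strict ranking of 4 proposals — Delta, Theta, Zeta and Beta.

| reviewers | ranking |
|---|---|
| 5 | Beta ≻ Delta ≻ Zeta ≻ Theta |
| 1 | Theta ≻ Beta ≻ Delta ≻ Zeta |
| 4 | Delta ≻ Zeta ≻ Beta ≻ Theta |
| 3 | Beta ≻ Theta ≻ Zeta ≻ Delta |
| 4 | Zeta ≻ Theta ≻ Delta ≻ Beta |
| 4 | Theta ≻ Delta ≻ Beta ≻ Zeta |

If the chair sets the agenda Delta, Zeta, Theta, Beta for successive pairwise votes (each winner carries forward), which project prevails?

Round 1: Delta vs Zeta — 14–7, Delta advances.
Round 2: Delta vs Theta — 9–12, Theta advances.
Round 3: Theta vs Beta — 9–12, Beta advances.
Beta survives the agenda.

Beta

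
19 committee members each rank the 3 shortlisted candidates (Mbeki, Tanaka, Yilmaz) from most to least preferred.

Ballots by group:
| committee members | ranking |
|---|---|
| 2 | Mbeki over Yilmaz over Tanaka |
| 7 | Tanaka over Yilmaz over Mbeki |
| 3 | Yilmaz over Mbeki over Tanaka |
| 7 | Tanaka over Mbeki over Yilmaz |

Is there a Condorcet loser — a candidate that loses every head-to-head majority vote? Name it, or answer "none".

Pairwise majorities:
Mbeki vs Tanaka: 2+3 = 5 for Mbeki, 14 for Tanaka — Tanaka by 14–5.
Mbeki vs Yilmaz: Yilmaz wins 10–9.
Tanaka vs Yilmaz: 7+7 = 14 for Tanaka, 5 for Yilmaz — Tanaka by 14–5.
Mbeki loses to every other candidate — it is the Condorcet loser.

Mbeki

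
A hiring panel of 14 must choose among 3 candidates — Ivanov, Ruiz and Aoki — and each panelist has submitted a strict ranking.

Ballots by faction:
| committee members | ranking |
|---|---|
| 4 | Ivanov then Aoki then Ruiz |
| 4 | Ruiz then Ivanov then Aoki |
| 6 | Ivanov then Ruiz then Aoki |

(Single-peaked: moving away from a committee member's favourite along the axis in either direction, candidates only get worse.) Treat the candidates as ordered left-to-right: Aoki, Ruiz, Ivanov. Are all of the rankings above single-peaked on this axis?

Axis positions: Aoki=1, Ruiz=2, Ivanov=3.
Faction 1: ranking walks positions 3-1-2; Aoki is ranked above Ruiz even though Ruiz lies between Aoki and the peak Ivanov on the axis — preferences dip and rise again. Not single-peaked.
Faction 2 (peak Ruiz at position 2): ranking walks positions 2-3-1, expanding outward from the peak — single-peaked.
Faction 3 (peak Ivanov at position 3): ranking walks positions 3-2-1, expanding outward from the peak — single-peaked.
Faction 1 violates single-peakedness, so the profile is not single-peaked on this axis.

no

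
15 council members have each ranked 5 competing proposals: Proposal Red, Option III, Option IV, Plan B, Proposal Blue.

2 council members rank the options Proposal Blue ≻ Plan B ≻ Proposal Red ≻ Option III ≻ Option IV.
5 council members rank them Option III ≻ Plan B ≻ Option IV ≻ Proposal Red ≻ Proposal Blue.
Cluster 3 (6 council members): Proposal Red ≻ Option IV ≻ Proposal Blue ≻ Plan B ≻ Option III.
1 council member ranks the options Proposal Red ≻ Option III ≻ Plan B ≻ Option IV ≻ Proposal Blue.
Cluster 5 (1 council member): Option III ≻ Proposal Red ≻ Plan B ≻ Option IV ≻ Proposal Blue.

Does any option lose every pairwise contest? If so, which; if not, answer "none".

none

Pairwise majorities:
Proposal Red–Option III: Proposal Red 9–6.
Proposal Red vs Option IV: Proposal Red is ranked higher on 2+6+1+1 = 10 ballots, Option IV on 5. Proposal Red wins 10–5.
Proposal Red–Plan B: Proposal Red 8–7.
Proposal Red vs Proposal Blue: Proposal Red wins 13–2.
Option III vs Option IV: 9 to 6, Option III.
Option III vs Plan B: 5+1+1 = 7 for Option III, 8 for Plan B — Plan B by 8–7.
Option III vs Proposal Blue: Option III preferred on 5+1+1 = 7 ballots; Proposal Blue wins 8–7.
Option IV vs Plan B: Option IV is ranked higher on 6 ballots, Plan B on 9. Plan B wins 9–6.
Option IV–Proposal Blue: Option IV 13–2.
Plan B vs Proposal Blue: Proposal Blue wins 8–7.
Each option has at least one pairwise win (Proposal Red beats Option III; Option III beats Option IV; Option IV beats Proposal Blue; Plan B beats Option III; Proposal Blue beats Option III) — no Condorcet loser.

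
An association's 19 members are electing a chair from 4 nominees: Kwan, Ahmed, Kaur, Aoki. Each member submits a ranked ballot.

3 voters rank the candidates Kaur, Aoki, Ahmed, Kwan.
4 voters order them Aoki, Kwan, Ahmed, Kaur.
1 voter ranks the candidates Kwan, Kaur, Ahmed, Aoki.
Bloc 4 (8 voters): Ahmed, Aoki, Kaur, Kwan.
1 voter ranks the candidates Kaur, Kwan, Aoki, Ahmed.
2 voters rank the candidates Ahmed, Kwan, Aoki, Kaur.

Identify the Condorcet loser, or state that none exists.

Pairwise majorities:
Kwan vs Ahmed: 6 to 13, Ahmed.
Kwan vs Kaur: Kwan preferred on 4+1+2 = 7 ballots; Kaur wins 12–7.
Kwan vs Aoki: Aoki wins 15–4.
Ahmed vs Kaur: Ahmed, 14–5.
Ahmed vs Aoki: 1+8+2 = 11 for Ahmed, 8 for Aoki — Ahmed by 11–8.
Kaur vs Aoki: Aoki wins 14–5.
Kwan is beaten in every head-to-head and is the Condorcet loser.

Kwan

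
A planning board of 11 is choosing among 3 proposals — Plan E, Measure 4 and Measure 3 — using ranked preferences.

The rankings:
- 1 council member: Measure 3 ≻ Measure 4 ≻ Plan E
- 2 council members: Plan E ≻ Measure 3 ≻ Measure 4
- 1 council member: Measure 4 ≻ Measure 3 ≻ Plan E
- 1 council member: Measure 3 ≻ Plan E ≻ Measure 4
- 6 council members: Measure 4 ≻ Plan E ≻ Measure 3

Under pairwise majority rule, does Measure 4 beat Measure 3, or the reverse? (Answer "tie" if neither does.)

Ballots ranking Measure 4 above Measure 3: 1 + 6 = 7.
Ballots ranking Measure 3 above Measure 4: 11 − 7 = 4.
Measure 4 wins the head-to-head 7–4.

Measure 4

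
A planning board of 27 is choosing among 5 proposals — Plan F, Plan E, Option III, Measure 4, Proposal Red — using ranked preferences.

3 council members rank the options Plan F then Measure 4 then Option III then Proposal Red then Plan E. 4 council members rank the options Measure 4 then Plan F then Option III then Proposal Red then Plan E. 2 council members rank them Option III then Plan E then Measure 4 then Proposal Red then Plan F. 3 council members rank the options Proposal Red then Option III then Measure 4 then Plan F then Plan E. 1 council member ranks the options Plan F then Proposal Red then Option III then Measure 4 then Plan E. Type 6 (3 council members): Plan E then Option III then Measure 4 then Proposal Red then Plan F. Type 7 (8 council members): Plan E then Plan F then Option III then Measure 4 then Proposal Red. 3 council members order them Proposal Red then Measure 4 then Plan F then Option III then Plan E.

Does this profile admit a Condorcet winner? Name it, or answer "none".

none

Pairwise majorities:
Plan F vs Plan E: Plan F, 14–13.
Plan F–Option III: Plan F 19–8.
Plan F vs Measure 4: Measure 4, 15–12.
Plan F–Proposal Red: Plan F 16–11.
Plan E vs Option III: Option III wins 16–11.
Plan E vs Measure 4: Measure 4, 14–13.
Plan E vs Proposal Red: Proposal Red wins 14–13.
Option III vs Measure 4: Option III wins 17–10.
Option III vs Proposal Red: Option III, 20–7.
Measure 4–Proposal Red: Measure 4 20–7.
No option is unbeaten: Plan F loses to Measure 4; Plan E loses to Plan F; Option III loses to Plan F; Measure 4 loses to Option III; Proposal Red loses to Plan F. In particular Plan F beats Option III beats Measure 4 beats Plan F is a majority cycle — no Condorcet winner exists.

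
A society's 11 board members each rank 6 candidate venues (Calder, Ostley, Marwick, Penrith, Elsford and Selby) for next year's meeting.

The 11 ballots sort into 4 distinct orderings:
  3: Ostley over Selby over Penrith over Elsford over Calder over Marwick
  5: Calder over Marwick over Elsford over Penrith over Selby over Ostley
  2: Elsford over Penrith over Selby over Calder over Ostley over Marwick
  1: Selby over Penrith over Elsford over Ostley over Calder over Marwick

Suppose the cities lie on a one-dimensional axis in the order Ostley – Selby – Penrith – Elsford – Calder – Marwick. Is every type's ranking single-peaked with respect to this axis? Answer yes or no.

yes

Axis positions: Ostley=1, Selby=2, Penrith=3, Elsford=4, Calder=5, Marwick=6.
Type 1 (peak Ostley at position 1): ranking walks positions 1-2-3-4-5-6, expanding outward from the peak — single-peaked.
Type 2 (peak Calder at position 5): ranking walks positions 5-6-4-3-2-1, expanding outward from the peak — single-peaked.
Type 3 (peak Elsford at position 4): ranking walks positions 4-3-2-5-1-6, expanding outward from the peak — single-peaked.
Type 4 (peak Selby at position 2): ranking walks positions 2-3-4-1-5-6, expanding outward from the peak — single-peaked.
Every ranking is single-peaked on this axis.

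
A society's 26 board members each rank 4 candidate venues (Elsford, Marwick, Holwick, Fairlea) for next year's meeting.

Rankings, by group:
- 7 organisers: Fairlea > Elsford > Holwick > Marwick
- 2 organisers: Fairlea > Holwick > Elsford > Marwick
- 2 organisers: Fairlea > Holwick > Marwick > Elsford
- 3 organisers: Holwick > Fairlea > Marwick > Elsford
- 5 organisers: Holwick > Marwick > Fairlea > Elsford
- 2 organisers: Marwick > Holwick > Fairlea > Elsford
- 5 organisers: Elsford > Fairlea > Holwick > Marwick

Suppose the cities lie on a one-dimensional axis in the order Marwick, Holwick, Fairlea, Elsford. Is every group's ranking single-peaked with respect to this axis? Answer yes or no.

yes

Axis positions: Marwick=1, Holwick=2, Fairlea=3, Elsford=4.
Group 1 (peak Fairlea at position 3): ranking walks positions 3-4-2-1, expanding outward from the peak — single-peaked.
Group 2 (peak Fairlea at position 3): ranking walks positions 3-2-4-1, expanding outward from the peak — single-peaked.
Group 3 (peak Fairlea at position 3): ranking walks positions 3-2-1-4, expanding outward from the peak — single-peaked.
Group 4 (peak Holwick at position 2): ranking walks positions 2-3-1-4, expanding outward from the peak — single-peaked.
Group 5 (peak Holwick at position 2): ranking walks positions 2-1-3-4, expanding outward from the peak — single-peaked.
Group 6 (peak Marwick at position 1): ranking walks positions 1-2-3-4, expanding outward from the peak — single-peaked.
Group 7 (peak Elsford at position 4): ranking walks positions 4-3-2-1, expanding outward from the peak — single-peaked.
Every ranking is single-peaked on this axis.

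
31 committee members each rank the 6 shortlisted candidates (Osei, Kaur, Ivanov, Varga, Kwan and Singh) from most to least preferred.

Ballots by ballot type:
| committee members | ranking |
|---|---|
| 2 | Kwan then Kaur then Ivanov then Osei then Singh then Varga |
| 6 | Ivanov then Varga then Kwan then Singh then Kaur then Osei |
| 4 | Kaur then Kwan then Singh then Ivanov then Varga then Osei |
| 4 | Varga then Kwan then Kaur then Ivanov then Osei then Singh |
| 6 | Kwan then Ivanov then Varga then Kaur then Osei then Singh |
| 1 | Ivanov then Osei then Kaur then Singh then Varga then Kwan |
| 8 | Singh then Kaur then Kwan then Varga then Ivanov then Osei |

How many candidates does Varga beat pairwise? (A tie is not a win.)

3

Varga against each rival (31 committee members):
Varga vs Osei: Varga, 28–3.
Varga vs Kaur: Varga, 16–15.
Varga vs Ivanov: Varga preferred on 4+8 = 12 ballots; Ivanov wins 19–12.
Varga vs Kwan: Kwan, 20–11.
Varga vs Singh: Varga, 16–15.
Varga beats Osei, Kaur, Singh; loses to Ivanov, Kwan — 3 pairwise wins.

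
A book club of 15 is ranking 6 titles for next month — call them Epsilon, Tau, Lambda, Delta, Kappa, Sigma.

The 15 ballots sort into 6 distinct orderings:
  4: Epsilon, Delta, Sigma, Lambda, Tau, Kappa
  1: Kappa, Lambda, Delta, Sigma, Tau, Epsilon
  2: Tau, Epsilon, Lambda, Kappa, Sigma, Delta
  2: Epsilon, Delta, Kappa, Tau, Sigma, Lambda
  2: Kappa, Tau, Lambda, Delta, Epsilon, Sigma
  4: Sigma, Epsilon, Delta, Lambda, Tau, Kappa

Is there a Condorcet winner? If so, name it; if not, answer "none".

Epsilon

Head-to-head results (15 members):
Epsilon–Tau: Epsilon 10–5.
Epsilon vs Lambda: Epsilon, 12–3.
Epsilon vs Delta: Epsilon wins 12–3.
Epsilon–Kappa: Epsilon 12–3.
Epsilon vs Sigma: Epsilon, 10–5.
Tau vs Lambda: Lambda, 9–6.
Tau vs Delta: Delta wins 11–4.
Tau–Kappa: Tau 10–5.
Tau–Sigma: Sigma 9–6.
Lambda vs Delta: Delta, 10–5.
Lambda vs Kappa: Lambda wins 10–5.
Lambda vs Sigma: Sigma, 10–5.
Delta–Kappa: Delta 10–5.
Delta vs Sigma: Delta, 9–6.
Kappa vs Sigma: Sigma wins 8–7.
Epsilon beats each of Tau, Lambda, Delta, Kappa, Sigma — Epsilon is the Condorcet winner.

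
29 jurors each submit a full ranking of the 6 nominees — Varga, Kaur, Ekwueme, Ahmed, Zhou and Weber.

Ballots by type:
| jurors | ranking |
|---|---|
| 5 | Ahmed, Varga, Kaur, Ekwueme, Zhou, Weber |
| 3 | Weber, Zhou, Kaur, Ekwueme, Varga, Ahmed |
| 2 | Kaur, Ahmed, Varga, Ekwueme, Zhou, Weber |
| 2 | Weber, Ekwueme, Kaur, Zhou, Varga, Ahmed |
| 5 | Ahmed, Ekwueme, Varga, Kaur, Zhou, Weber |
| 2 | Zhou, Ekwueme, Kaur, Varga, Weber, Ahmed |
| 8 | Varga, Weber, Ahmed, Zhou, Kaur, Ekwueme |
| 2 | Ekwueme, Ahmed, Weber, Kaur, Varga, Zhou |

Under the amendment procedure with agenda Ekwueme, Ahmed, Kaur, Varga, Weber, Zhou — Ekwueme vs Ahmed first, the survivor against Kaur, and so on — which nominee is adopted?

Round 1: Ekwueme vs Ahmed — 9–20, Ahmed advances.
Round 2: Ahmed vs Kaur — 20–9, Ahmed advances.
Round 3: Ahmed vs Varga — 14–15, Varga advances.
Round 4: Varga vs Weber — 22–7, Varga advances.
Round 5: Varga vs Zhou — 22–7, Varga advances.
The agenda winner is Varga.

Varga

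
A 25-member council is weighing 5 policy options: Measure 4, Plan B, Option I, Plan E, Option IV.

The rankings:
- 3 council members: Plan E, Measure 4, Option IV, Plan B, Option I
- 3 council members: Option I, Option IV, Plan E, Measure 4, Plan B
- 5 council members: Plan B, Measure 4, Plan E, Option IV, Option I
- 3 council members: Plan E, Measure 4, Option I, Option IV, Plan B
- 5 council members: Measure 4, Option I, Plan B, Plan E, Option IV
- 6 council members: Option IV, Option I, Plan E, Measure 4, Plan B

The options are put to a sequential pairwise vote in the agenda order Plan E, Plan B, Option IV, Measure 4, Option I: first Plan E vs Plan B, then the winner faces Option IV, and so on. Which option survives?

Option I

Round 1: Plan E vs Plan B — 15–10, Plan E advances.
Round 2: Plan E vs Option IV — 16–9, Plan E advances.
Round 3: Plan E vs Measure 4 — 15–10, Plan E advances.
Round 4: Plan E vs Option I — 11–14, Option I advances.
Option I survives the agenda.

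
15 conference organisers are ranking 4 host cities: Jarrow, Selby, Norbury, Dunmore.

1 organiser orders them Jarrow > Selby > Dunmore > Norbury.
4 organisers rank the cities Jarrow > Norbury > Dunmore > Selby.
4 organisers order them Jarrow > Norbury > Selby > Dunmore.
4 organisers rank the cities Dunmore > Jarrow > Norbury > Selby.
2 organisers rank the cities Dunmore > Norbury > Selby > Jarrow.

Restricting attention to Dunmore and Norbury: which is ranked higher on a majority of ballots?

Ballots ranking Dunmore above Norbury: 1 + 4 + 2 = 7.
Ballots ranking Norbury above Dunmore: 15 − 7 = 8.
Norbury wins the head-to-head 8–7.

Norbury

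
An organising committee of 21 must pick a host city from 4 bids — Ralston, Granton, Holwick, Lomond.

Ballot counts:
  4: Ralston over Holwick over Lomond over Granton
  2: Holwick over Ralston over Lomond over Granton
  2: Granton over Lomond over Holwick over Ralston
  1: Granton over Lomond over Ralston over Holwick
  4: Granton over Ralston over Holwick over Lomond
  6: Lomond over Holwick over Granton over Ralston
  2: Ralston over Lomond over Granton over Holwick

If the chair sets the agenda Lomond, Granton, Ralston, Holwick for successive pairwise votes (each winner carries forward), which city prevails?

Ralston

Round 1: Lomond vs Granton — 14–7, Lomond advances.
Round 2: Lomond vs Ralston — 9–12, Ralston advances.
Round 3: Ralston vs Holwick — 11–10, Ralston advances.
The agenda winner is Ralston.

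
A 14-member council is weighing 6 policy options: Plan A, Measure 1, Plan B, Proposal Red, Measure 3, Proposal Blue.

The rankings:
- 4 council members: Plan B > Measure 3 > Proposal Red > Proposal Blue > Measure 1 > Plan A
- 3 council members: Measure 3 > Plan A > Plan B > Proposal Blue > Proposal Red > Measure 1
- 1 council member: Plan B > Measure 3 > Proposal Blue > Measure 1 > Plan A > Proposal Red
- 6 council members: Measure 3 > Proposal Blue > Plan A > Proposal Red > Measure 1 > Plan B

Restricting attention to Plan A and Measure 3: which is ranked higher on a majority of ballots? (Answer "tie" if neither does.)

Measure 3

No ballot ranks Plan A above Measure 3: 0.
Ballots ranking Measure 3 above Plan A: 14 − 0 = 14.
Measure 3 wins the head-to-head 14–0.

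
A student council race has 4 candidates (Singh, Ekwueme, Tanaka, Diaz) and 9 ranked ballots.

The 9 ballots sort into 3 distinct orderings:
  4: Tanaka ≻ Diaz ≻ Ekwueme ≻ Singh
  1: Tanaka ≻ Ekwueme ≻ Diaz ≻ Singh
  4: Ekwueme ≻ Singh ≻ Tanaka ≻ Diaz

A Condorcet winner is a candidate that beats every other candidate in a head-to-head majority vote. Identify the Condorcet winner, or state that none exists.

Check each pair by majority over 9 ballots:
Singh vs Ekwueme: 0 for Singh, 9 for Ekwueme — Ekwueme by 9–0.
Singh vs Tanaka: Tanaka, 5–4.
Singh vs Diaz: Singh is ranked higher on 4 ballots, Diaz on 5. Diaz wins 5–4.
Ekwueme vs Tanaka: Tanaka wins 5–4.
Ekwueme vs Diaz: Ekwueme, 5–4.
Tanaka vs Diaz: Tanaka, 9–0.
Tanaka wins every pairwise contest, so Tanaka is the Condorcet winner.

Tanaka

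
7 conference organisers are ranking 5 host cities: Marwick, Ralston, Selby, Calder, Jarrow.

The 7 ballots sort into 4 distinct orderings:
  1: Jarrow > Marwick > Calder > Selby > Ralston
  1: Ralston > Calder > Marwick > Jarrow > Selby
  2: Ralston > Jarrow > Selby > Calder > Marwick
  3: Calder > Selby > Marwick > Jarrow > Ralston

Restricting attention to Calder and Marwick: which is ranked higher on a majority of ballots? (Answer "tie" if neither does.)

Ballots ranking Calder above Marwick: 1 + 2 + 3 = 6.
Ballots ranking Marwick above Calder: 7 − 6 = 1.
Calder wins the head-to-head 6–1.

Calder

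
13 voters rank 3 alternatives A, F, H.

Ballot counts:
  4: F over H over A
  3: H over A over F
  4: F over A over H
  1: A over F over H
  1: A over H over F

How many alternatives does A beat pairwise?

0

A against each rival (13 voters):
A vs F: F, 8–5.
A vs H: H, 7–6.
A beats no one; loses to F, H — 0 pairwise wins.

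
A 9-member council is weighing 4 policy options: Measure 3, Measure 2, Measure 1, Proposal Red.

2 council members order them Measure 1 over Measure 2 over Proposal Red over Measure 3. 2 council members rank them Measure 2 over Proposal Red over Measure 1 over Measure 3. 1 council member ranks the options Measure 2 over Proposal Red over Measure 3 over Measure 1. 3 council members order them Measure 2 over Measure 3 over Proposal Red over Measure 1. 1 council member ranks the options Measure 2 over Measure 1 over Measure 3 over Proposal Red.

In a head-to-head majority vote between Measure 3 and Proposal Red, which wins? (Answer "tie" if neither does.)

Proposal Red

Ballots ranking Measure 3 above Proposal Red: 3 + 1 = 4.
Ballots ranking Proposal Red above Measure 3: 9 − 4 = 5.
Proposal Red wins the head-to-head 5–4.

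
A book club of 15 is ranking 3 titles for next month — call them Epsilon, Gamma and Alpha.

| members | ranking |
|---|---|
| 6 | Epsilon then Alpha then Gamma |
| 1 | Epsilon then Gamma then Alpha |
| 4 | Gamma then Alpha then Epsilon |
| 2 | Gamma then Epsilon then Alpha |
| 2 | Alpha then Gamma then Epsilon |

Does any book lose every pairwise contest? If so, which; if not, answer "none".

none

Head-to-head results (15 members):
Epsilon vs Gamma: Gamma wins 8–7.
Epsilon–Alpha: Epsilon 9–6.
Gamma vs Alpha: Gamma is ranked higher on 1+4+2 = 7 ballots, Alpha on 8. Alpha wins 8–7.
Each book has at least one pairwise win (Epsilon beats Alpha; Gamma beats Epsilon; Alpha beats Gamma) — no Condorcet loser.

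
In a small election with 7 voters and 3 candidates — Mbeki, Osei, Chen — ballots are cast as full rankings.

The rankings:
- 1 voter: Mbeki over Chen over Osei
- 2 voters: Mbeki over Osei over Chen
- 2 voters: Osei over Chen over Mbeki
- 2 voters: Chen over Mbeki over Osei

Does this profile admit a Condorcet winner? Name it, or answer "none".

none

Check each pair by majority over 7 ballots:
Mbeki vs Osei: Mbeki preferred on 1+2+2 = 5 ballots; Mbeki wins 5–2.
Mbeki vs Chen: Mbeki is ranked higher on 1+2 = 3 ballots, Chen on 4. Chen wins 4–3.
Osei vs Chen: 4 to 3, Osei.
No candidate is unbeaten: Mbeki loses to Chen; Osei loses to Mbeki; Chen loses to Osei. In particular Mbeki beats Osei beats Chen beats Mbeki is a majority cycle — no Condorcet winner exists.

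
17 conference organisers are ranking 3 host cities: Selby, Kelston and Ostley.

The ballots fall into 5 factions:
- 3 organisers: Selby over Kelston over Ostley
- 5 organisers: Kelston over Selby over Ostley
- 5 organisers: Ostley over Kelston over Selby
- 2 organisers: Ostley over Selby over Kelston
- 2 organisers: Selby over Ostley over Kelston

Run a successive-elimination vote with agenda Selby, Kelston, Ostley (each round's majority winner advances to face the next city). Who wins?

Round 1: Selby vs Kelston — 7–10, Kelston advances.
Round 2: Kelston vs Ostley — 8–9, Ostley advances.
The agenda winner is Ostley.

Ostley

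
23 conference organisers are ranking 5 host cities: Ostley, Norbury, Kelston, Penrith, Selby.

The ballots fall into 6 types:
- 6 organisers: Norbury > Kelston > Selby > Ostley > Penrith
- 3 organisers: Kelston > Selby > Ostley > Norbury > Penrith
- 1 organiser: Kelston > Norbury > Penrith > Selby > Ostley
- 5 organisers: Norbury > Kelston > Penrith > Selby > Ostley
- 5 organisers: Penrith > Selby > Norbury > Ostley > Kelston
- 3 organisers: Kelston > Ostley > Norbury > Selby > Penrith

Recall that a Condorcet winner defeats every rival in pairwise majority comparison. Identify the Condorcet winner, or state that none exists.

Norbury

Check each pair by majority over 23 ballots:
Ostley vs Norbury: Norbury, 17–6.
Ostley vs Kelston: Kelston wins 18–5.
Ostley–Penrith: Ostley 12–11.
Ostley–Selby: Selby 20–3.
Norbury vs Kelston: Norbury, 16–7.
Norbury vs Penrith: Norbury wins 18–5.
Norbury vs Selby: Norbury wins 15–8.
Kelston–Penrith: Kelston 18–5.
Kelston vs Selby: Kelston wins 18–5.
Penrith vs Selby: Selby, 12–11.
Norbury beats each of Ostley, Kelston, Penrith, Selby — Norbury is the Condorcet winner.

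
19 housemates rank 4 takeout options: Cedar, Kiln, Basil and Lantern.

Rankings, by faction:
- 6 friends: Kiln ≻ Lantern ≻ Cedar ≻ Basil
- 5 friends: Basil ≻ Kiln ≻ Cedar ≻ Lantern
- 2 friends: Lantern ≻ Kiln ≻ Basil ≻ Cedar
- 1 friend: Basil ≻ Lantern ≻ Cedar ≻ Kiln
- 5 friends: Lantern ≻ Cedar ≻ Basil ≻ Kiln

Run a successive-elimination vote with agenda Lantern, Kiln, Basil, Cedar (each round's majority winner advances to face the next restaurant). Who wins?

Round 1: Lantern vs Kiln — 8–11, Kiln advances.
Round 2: Kiln vs Basil — 8–11, Basil advances.
Round 3: Basil vs Cedar — 8–11, Cedar advances.
The agenda winner is Cedar.

Cedar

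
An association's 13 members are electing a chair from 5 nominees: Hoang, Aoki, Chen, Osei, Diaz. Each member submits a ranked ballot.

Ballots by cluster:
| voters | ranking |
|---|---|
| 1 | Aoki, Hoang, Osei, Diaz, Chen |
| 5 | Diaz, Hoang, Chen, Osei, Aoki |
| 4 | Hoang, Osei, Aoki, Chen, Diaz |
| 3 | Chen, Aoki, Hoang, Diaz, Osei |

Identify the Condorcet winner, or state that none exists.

Head-to-head results (13 voters):
Hoang–Aoki: Hoang 9–4.
Hoang vs Chen: 1+5+4 = 10 for Hoang, 3 for Chen — Hoang by 10–3.
Hoang vs Osei: Hoang is ranked higher on 1+5+4+3 = 13 ballots, Osei on 0. Hoang wins 13–0.
Hoang vs Diaz: 1+4+3 = 8 for Hoang, 5 for Diaz — Hoang by 8–5.
Aoki–Chen: Chen 8–5.
Aoki vs Osei: Osei, 9–4.
Aoki vs Diaz: Aoki wins 8–5.
Chen vs Osei: Chen preferred on 5+3 = 8 ballots; Chen wins 8–5.
Chen vs Diaz: Chen wins 7–6.
Osei–Diaz: Diaz 8–5.
Hoang defeats every rival head-to-head and is the Condorcet winner.

Hoang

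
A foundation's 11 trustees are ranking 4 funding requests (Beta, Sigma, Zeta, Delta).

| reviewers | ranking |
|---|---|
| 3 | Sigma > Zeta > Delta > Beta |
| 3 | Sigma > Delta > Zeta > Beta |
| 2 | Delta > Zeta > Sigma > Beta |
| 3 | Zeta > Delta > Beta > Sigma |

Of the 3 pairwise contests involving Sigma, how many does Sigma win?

Sigma against each rival (11 reviewers):
Sigma–Beta: Sigma 8–3.
Sigma vs Zeta: Sigma preferred on 3+3 = 6 ballots; Sigma wins 6–5.
Sigma–Delta: Sigma 6–5.
Sigma beats Beta, Zeta, Delta — 3 pairwise wins.

3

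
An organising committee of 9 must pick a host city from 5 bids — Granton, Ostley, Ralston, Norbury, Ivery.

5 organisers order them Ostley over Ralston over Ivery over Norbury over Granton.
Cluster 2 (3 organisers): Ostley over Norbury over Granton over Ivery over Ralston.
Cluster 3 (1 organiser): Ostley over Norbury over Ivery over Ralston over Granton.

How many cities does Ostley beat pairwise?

Ostley against each rival (9 organisers):
Ostley vs Granton: Ostley preferred on 5+3+1 = 9 ballots; Ostley wins 9–0.
Ostley vs Ralston: Ostley is ranked higher on 5+3+1 = 9 ballots, Ralston on 0. Ostley wins 9–0.
Ostley–Norbury: Ostley 9–0.
Ostley vs Ivery: 5+3+1 = 9 for Ostley, 0 for Ivery — Ostley by 9–0.
Ostley beats Granton, Ralston, Norbury, Ivery — 4 pairwise wins.

4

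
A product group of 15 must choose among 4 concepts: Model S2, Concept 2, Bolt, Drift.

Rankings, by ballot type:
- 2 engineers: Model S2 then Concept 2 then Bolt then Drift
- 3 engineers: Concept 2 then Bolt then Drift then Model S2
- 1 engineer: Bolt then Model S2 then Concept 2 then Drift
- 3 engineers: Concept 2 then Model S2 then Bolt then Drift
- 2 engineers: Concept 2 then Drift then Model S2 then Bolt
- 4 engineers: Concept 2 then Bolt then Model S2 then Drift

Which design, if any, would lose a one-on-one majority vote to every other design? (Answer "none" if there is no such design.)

Pairwise majorities:
Model S2 vs Concept 2: 3 to 12, Concept 2.
Model S2–Bolt: Bolt 8–7.
Model S2–Drift: Model S2 10–5.
Concept 2 vs Bolt: Concept 2, 14–1.
Concept 2 vs Drift: 2+3+1+3+2+4 = 15 for Concept 2, 0 for Drift — Concept 2 by 15–0.
Bolt vs Drift: Bolt preferred on 2+3+1+3+4 = 13 ballots; Bolt wins 13–2.
Only Drift has no wins; Drift is the Condorcet loser.

Drift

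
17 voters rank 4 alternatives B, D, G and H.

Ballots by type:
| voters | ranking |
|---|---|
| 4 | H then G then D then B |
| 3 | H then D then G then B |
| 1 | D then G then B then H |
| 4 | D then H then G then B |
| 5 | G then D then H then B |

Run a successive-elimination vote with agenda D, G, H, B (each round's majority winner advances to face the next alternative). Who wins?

H

Round 1: D vs G — 8–9, G advances.
Round 2: G vs H — 6–11, H advances.
Round 3: H vs B — 16–1, H advances.
H survives the agenda.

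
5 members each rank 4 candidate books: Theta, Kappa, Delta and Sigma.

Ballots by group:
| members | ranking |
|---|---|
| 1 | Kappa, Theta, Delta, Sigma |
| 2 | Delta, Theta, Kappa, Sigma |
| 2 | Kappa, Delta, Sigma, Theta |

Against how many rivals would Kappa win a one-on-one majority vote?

Kappa against each rival (5 members):
Kappa vs Theta: Kappa is ranked higher on 1+2 = 3 ballots, Theta on 2. Kappa wins 3–2.
Kappa vs Delta: Kappa wins 3–2.
Kappa–Sigma: Kappa 5–0.
Kappa beats Theta, Delta, Sigma — 3 pairwise wins.

3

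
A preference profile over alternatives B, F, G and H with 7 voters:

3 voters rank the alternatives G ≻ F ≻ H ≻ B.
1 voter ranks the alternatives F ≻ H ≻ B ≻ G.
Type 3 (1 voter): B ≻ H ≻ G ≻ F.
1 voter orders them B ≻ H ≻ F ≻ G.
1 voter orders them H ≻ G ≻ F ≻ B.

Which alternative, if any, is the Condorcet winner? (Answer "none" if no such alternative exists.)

Head-to-head results (7 voters):
B vs F: F wins 5–2.
B vs G: G wins 4–3.
B vs H: B preferred on 1+1 = 2 ballots; H wins 5–2.
F vs G: F preferred on 1+1 = 2 ballots; G wins 5–2.
F vs H: F, 4–3.
G vs H: 3 to 4, H.
Every alternative loses at least once (B loses to F; F loses to G; G loses to H; H loses to F). The majority relation contains the cycle F > H > G > F, so there is no Condorcet winner.

none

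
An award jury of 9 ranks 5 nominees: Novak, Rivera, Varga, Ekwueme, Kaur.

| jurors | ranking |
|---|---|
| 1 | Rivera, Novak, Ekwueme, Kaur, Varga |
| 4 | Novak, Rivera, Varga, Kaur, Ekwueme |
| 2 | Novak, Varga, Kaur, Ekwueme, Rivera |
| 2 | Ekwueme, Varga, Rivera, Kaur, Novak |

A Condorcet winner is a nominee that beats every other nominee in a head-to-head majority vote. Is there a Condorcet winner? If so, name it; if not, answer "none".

Novak

Pairwise majorities:
Novak vs Rivera: 6 to 3, Novak.
Novak vs Varga: 7 to 2, Novak.
Novak vs Ekwueme: 7 to 2, Novak.
Novak vs Kaur: 1+4+2 = 7 for Novak, 2 for Kaur — Novak by 7–2.
Rivera vs Varga: Rivera is ranked higher on 1+4 = 5 ballots, Varga on 4. Rivera wins 5–4.
Rivera vs Ekwueme: Rivera preferred on 1+4 = 5 ballots; Rivera wins 5–4.
Rivera vs Kaur: 1+4+2 = 7 for Rivera, 2 for Kaur — Rivera by 7–2.
Varga vs Ekwueme: 4+2 = 6 for Varga, 3 for Ekwueme — Varga by 6–3.
Varga vs Kaur: 8 to 1, Varga.
Ekwueme vs Kaur: 3 to 6, Kaur.
Only Novak has no losses; Novak is the Condorcet winner.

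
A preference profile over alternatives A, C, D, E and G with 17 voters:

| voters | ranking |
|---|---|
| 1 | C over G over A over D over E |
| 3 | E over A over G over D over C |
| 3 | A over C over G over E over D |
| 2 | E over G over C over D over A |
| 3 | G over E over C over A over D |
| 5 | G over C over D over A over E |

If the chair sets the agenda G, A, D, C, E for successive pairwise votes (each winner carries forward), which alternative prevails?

Round 1: G vs A — 11–6, G advances.
Round 2: G vs D — 17–0, G advances.
Round 3: G vs C — 13–4, G advances.
Round 4: G vs E — 12–5, G advances.
The agenda winner is G.

G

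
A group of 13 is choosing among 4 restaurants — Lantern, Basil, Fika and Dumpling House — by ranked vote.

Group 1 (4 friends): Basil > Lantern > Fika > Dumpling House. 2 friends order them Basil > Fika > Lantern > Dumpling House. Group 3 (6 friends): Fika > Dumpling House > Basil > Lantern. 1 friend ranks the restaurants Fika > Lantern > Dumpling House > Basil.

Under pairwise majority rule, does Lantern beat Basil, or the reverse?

Basil

Ballots ranking Lantern above Basil: 1.
Ballots ranking Basil above Lantern: 13 − 1 = 12.
Basil wins the head-to-head 12–1.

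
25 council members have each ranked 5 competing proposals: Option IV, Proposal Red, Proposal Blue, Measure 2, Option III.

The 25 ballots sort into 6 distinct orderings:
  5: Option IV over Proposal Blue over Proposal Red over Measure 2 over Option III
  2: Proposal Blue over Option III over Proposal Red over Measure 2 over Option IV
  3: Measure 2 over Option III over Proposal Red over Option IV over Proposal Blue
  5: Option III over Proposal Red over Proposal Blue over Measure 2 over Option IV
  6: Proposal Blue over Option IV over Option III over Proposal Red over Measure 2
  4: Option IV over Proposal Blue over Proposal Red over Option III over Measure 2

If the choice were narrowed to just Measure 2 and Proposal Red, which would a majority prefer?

Ballots ranking Measure 2 above Proposal Red: 3.
Ballots ranking Proposal Red above Measure 2: 25 − 3 = 22.
Proposal Red wins the head-to-head 22–3.

Proposal Red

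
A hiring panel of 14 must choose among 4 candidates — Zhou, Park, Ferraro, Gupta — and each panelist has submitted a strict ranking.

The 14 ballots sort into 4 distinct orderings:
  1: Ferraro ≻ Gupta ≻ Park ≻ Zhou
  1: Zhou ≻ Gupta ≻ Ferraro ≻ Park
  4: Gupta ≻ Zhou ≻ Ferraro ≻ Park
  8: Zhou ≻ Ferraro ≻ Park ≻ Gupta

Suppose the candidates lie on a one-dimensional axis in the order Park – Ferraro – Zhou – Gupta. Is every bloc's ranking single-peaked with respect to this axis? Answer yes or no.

Axis positions: Park=1, Ferraro=2, Zhou=3, Gupta=4.
Bloc 1: ranking walks positions 2-4-1-3; Gupta is ranked above Zhou even though Zhou lies between Gupta and the peak Ferraro on the axis — preferences dip and rise again. Not single-peaked.
Bloc 2 (peak Zhou at position 3): ranking walks positions 3-4-2-1, expanding outward from the peak — single-peaked.
Bloc 3 (peak Gupta at position 4): ranking walks positions 4-3-2-1, expanding outward from the peak — single-peaked.
Bloc 4 (peak Zhou at position 3): ranking walks positions 3-2-1-4, expanding outward from the peak — single-peaked.
Bloc 1 violates single-peakedness, so the profile is not single-peaked on this axis.

no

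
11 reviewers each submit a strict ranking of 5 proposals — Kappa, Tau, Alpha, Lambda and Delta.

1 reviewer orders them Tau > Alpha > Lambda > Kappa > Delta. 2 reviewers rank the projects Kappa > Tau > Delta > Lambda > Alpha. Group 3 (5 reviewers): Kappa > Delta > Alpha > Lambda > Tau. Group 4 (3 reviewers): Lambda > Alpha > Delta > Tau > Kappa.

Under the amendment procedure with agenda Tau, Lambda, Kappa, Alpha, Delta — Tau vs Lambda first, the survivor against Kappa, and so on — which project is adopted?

Kappa

Round 1: Tau vs Lambda — 3–8, Lambda advances.
Round 2: Lambda vs Kappa — 4–7, Kappa advances.
Round 3: Kappa vs Alpha — 7–4, Kappa advances.
Round 4: Kappa vs Delta — 8–3, Kappa advances.
Kappa survives the agenda.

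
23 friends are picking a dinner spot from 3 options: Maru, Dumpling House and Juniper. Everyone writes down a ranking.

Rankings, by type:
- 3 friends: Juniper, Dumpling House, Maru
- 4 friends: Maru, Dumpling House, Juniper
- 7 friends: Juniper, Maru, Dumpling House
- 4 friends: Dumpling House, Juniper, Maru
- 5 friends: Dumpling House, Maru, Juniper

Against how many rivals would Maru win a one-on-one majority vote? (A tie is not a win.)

Maru against each rival (23 friends):
Maru vs Dumpling House: Dumpling House, 12–11.
Maru vs Juniper: 4+5 = 9 for Maru, 14 for Juniper — Juniper by 14–9.
Maru beats no one; loses to Dumpling House, Juniper — 0 pairwise wins.

0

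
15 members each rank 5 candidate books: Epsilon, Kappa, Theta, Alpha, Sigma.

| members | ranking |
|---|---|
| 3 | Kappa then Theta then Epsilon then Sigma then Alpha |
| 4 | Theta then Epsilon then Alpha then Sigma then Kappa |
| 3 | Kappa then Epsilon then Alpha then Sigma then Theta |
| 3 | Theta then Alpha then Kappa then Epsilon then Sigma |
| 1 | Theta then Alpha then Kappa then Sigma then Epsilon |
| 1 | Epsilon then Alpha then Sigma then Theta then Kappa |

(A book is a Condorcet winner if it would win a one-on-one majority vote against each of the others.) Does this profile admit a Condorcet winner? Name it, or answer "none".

Theta

Check each pair by majority over 15 ballots:
Epsilon vs Kappa: 4+1 = 5 for Epsilon, 10 for Kappa — Kappa by 10–5.
Epsilon vs Theta: 4 to 11, Theta.
Epsilon vs Alpha: Epsilon is ranked higher on 3+4+3+1 = 11 ballots, Alpha on 4. Epsilon wins 11–4.
Epsilon vs Sigma: Epsilon is ranked higher on 3+4+3+3+1 = 14 ballots, Sigma on 1. Epsilon wins 14–1.
Kappa vs Theta: 6 to 9, Theta.
Kappa vs Alpha: 6 to 9, Alpha.
Kappa vs Sigma: Kappa preferred on 3+3+3+1 = 10 ballots; Kappa wins 10–5.
Theta vs Alpha: 3+4+3+1 = 11 for Theta, 4 for Alpha — Theta by 11–4.
Theta vs Sigma: Theta preferred on 3+4+3+1 = 11 ballots; Theta wins 11–4.
Alpha vs Sigma: 12 to 3, Alpha.
Only Theta has no losses; Theta is the Condorcet winner.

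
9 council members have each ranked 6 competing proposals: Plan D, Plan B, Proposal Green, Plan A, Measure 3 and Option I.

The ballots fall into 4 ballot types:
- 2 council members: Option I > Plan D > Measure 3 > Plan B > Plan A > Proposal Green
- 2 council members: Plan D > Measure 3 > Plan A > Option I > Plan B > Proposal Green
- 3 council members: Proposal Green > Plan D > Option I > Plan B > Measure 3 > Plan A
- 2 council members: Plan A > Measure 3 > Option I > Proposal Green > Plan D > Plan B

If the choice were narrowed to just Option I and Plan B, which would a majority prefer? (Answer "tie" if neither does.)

Ballots ranking Option I above Plan B: 2 + 2 + 3 + 2 = 9.
Ballots ranking Plan B above Option I: 9 − 9 = 0.
Option I wins the head-to-head 9–0.

Option I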